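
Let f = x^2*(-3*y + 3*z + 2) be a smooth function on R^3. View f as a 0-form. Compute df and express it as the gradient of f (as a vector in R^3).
df = (2*x*(-3*y + 3*z + 2)) dx + (-3*x^2) dy + (3*x^2) dz; grad f = (2*x*(-3*y + 3*z + 2), -3*x^2, 3*x^2)

For a 0-form f, d f = (∂f/∂x) dx + (∂f/∂y) dy + (∂f/∂z) dz. The components of the vector representation are exactly the entries of grad f in Cartesian coordinates:
  ∂f/∂x = 2*x*(-3*y + 3*z + 2)
  ∂f/∂y = -3*x^2
  ∂f/∂z = 3*x^2.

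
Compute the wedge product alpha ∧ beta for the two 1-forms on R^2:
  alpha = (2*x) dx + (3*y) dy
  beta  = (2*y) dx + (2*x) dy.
alpha ∧ beta = (4*x^2 - 6*y^2) dx ∧ dy

Distribute the wedge, using dx_i ∧ dx_j = -dx_j ∧ dx_i and dx_i ∧ dx_i = 0. For each pair (i, j) with i < j, the coefficient of dx_i ∧ dx_j in alpha ∧ beta is (alpha_i * beta_j - alpha_j * beta_i). Collecting: alpha ∧ beta = (4*x^2 - 6*y^2) dx ∧ dy.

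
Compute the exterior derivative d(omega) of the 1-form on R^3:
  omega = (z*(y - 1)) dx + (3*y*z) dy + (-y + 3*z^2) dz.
d(omega) = (-z) dx ∧ dy + (1 - y) dx ∧ dz + (-3*y - 1) dy ∧ dz

For a 1-form omega = sum_i f_i dx_i, the exterior derivative is
  d(omega) = sum_{i < j} (∂f_j/∂x_i - ∂f_i/∂x_j) dx_i ∧ dx_j.
  coefficient of dx ∧ dy: ∂f_2/∂x - ∂f_1/∂y = ∂(3*y*z)/∂x - ∂(z*(y - 1))/∂y = -z
  coefficient of dx ∧ dz: ∂f_3/∂x - ∂f_1/∂z = ∂(-y + 3*z^2)/∂x - ∂(z*(y - 1))/∂z = 1 - y
  coefficient of dy ∧ dz: ∂f_3/∂y - ∂f_2/∂z = ∂(-y + 3*z^2)/∂y - ∂(3*y*z)/∂z = -3*y - 1
Assembling: d(omega) = (-z) dx ∧ dy + (1 - y) dx ∧ dz + (-3*y - 1) dy ∧ dz.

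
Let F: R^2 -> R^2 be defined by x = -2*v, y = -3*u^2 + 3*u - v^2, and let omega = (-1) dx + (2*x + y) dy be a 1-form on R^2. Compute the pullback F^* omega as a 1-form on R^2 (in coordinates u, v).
F^* omega = (18*u^3 - 27*u^2 + 6*u*v^2 + 24*u*v + 9*u - 3*v^2 - 12*v) du + (6*u^2*v - 6*u*v + 2*v^3 + 8*v^2 + 2) dv

Using F^*(f dg) = (f ∘ F) d(g ∘ F), substitute each coordinate x_i by F_i(u, v) in f_i, and replace dx_i by d F_i = (∂F_i/∂u) du + (∂F_i/∂v) dv.
  For the x component: f_1(F) = -1; d F_1 = (0) du + (-2) dv
  For the y component: f_2(F) = -3*u^2 + 3*u - v^2 - 4*v; d F_2 = (3 - 6*u) du + (-2*v) dv
Combining and collecting du, dv coefficients:
  coeff of du: 18*u^3 - 27*u^2 + 6*u*v^2 + 24*u*v + 9*u - 3*v^2 - 12*v
  coeff of dv: 6*u^2*v - 6*u*v + 2*v^3 + 8*v^2 + 2
F^* omega = (18*u^3 - 27*u^2 + 6*u*v^2 + 24*u*v + 9*u - 3*v^2 - 12*v) du + (6*u^2*v - 6*u*v + 2*v^3 + 8*v^2 + 2) dv.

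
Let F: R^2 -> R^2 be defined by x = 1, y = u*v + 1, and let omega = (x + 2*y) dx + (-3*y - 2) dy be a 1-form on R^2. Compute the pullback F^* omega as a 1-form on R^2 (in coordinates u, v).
F^* omega = (v*(-3*u*v - 5)) du + (u*(-3*u*v - 5)) dv

Using F^*(f dg) = (f ∘ F) d(g ∘ F), substitute each coordinate x_i by F_i(u, v) in f_i, and replace dx_i by d F_i = (∂F_i/∂u) du + (∂F_i/∂v) dv.
  For the x component: f_1(F) = 2*u*v + 3; d F_1 = (0) du + (0) dv
  For the y component: f_2(F) = -3*u*v - 5; d F_2 = (v) du + (u) dv
Combining and collecting du, dv coefficients:
  coeff of du: v*(-3*u*v - 5)
  coeff of dv: u*(-3*u*v - 5)
F^* omega = (v*(-3*u*v - 5)) du + (u*(-3*u*v - 5)) dv.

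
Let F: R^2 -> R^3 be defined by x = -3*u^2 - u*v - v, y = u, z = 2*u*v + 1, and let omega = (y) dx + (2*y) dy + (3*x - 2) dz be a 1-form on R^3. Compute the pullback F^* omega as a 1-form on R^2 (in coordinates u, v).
F^* omega = (-18*u^2*v - 6*u^2 - 6*u*v^2 - u*v + 2*u - 6*v^2 - 4*v) du + (u*(-18*u^2 - 6*u*v - u - 6*v - 5)) dv

Using F^*(f dg) = (f ∘ F) d(g ∘ F), substitute each coordinate x_i by F_i(u, v) in f_i, and replace dx_i by d F_i = (∂F_i/∂u) du + (∂F_i/∂v) dv.
  For the x component: f_1(F) = u; d F_1 = (-6*u - v) du + (-u - 1) dv
  For the y component: f_2(F) = 2*u; d F_2 = (1) du + (0) dv
  For the z component: f_3(F) = -9*u^2 - 3*u*v - 3*v - 2; d F_3 = (2*v) du + (2*u) dv
Combining and collecting du, dv coefficients:
  coeff of du: -18*u^2*v - 6*u^2 - 6*u*v^2 - u*v + 2*u - 6*v^2 - 4*v
  coeff of dv: u*(-18*u^2 - 6*u*v - u - 6*v - 5)
F^* omega = (-18*u^2*v - 6*u^2 - 6*u*v^2 - u*v + 2*u - 6*v^2 - 4*v) du + (u*(-18*u^2 - 6*u*v - u - 6*v - 5)) dv.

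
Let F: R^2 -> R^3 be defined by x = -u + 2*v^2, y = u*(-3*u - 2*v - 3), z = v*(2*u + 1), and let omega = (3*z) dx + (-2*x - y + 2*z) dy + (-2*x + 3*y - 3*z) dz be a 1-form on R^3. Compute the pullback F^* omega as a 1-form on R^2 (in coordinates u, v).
F^* omega = (-18*u^3 - 60*u^2*v - 39*u^2 - 12*u*v^2 - 60*u*v - 15*u + 2*v^2 - 9*v) du + (-24*u^3 - 36*u^2*v - 33*u^2 + 24*u*v^2 - 22*u*v - 7*u + 8*v^2 - 3*v) dv

Using F^*(f dg) = (f ∘ F) d(g ∘ F), substitute each coordinate x_i by F_i(u, v) in f_i, and replace dx_i by d F_i = (∂F_i/∂u) du + (∂F_i/∂v) dv.
  For the x component: f_1(F) = 3*v*(2*u + 1); d F_1 = (-1) du + (4*v) dv
  For the y component: f_2(F) = 3*u^2 + 6*u*v + 5*u - 4*v^2 + 2*v; d F_2 = (-6*u - 2*v - 3) du + (-2*u) dv
  For the z component: f_3(F) = -9*u^2 - 12*u*v - 7*u - 4*v^2 - 3*v; d F_3 = (2*v) du + (2*u + 1) dv
Combining and collecting du, dv coefficients:
  coeff of du: -18*u^3 - 60*u^2*v - 39*u^2 - 12*u*v^2 - 60*u*v - 15*u + 2*v^2 - 9*v
  coeff of dv: -24*u^3 - 36*u^2*v - 33*u^2 + 24*u*v^2 - 22*u*v - 7*u + 8*v^2 - 3*v
F^* omega = (-18*u^3 - 60*u^2*v - 39*u^2 - 12*u*v^2 - 60*u*v - 15*u + 2*v^2 - 9*v) du + (-24*u^3 - 36*u^2*v - 33*u^2 + 24*u*v^2 - 22*u*v - 7*u + 8*v^2 - 3*v) dv.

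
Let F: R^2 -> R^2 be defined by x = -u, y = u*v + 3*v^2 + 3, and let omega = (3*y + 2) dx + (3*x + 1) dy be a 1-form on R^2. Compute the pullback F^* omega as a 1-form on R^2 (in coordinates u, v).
F^* omega = (-6*u*v - 9*v^2 + v - 11) du + (-3*u^2 - 18*u*v + u + 6*v) dv

Using F^*(f dg) = (f ∘ F) d(g ∘ F), substitute each coordinate x_i by F_i(u, v) in f_i, and replace dx_i by d F_i = (∂F_i/∂u) du + (∂F_i/∂v) dv.
  For the x component: f_1(F) = 3*u*v + 9*v^2 + 11; d F_1 = (-1) du + (0) dv
  For the y component: f_2(F) = 1 - 3*u; d F_2 = (v) du + (u + 6*v) dv
Combining and collecting du, dv coefficients:
  coeff of du: -6*u*v - 9*v^2 + v - 11
  coeff of dv: -3*u^2 - 18*u*v + u + 6*v
F^* omega = (-6*u*v - 9*v^2 + v - 11) du + (-3*u^2 - 18*u*v + u + 6*v) dv.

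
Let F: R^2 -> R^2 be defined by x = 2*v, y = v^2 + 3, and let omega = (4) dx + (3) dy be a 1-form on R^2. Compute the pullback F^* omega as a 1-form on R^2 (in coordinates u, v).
F^* omega = (6*v + 8) dv

Using F^*(f dg) = (f ∘ F) d(g ∘ F), substitute each coordinate x_i by F_i(u, v) in f_i, and replace dx_i by d F_i = (∂F_i/∂u) du + (∂F_i/∂v) dv.
  For the x component: f_1(F) = 4; d F_1 = (0) du + (2) dv
  For the y component: f_2(F) = 3; d F_2 = (0) du + (2*v) dv
Combining and collecting du, dv coefficients:
  coeff of du: 0
  coeff of dv: 6*v + 8
F^* omega = (6*v + 8) dv.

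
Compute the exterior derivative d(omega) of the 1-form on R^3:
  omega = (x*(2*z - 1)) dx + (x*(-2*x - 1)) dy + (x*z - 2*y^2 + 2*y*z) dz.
d(omega) = (-4*x - 1) dx ∧ dy + (-2*x + z) dx ∧ dz + (-4*y + 2*z) dy ∧ dz

For a 1-form omega = sum_i f_i dx_i, the exterior derivative is
  d(omega) = sum_{i < j} (∂f_j/∂x_i - ∂f_i/∂x_j) dx_i ∧ dx_j.
  coefficient of dx ∧ dy: ∂f_2/∂x - ∂f_1/∂y = ∂(x*(-2*x - 1))/∂x - ∂(x*(2*z - 1))/∂y = -4*x - 1
  coefficient of dx ∧ dz: ∂f_3/∂x - ∂f_1/∂z = ∂(x*z - 2*y^2 + 2*y*z)/∂x - ∂(x*(2*z - 1))/∂z = -2*x + z
  coefficient of dy ∧ dz: ∂f_3/∂y - ∂f_2/∂z = ∂(x*z - 2*y^2 + 2*y*z)/∂y - ∂(x*(-2*x - 1))/∂z = -4*y + 2*z
Assembling: d(omega) = (-4*x - 1) dx ∧ dy + (-2*x + z) dx ∧ dz + (-4*y + 2*z) dy ∧ dz.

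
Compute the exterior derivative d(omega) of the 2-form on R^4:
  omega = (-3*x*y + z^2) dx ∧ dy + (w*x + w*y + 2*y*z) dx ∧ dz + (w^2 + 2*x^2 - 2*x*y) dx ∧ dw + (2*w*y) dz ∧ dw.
d(omega) = (-w) dx ∧ dy ∧ dz + (x + y) dx ∧ dz ∧ dw + (2*x) dx ∧ dy ∧ dw + (2*w) dy ∧ dz ∧ dw

For a 2-form omega = sum_{i<j} g_{ij} dx_i ∧ dx_j, the exterior derivative is
  d(omega) = sum_{i<j} d(g_{ij}) ∧ dx_i ∧ dx_j = sum_{i<j, k} (∂g_{ij}/∂x_k) dx_k ∧ dx_i ∧ dx_j.
Expand each term, using dx_k ∧ dx_i ∧ dx_j = sgn(permutation) dx_{(a)} ∧ dx_{(b)} ∧ dx_{(c)} with (a < b < c) sorted:
  d(-3*x*y + z^2) includes (∂/∂z)(-3*x*y + z^2) dz = (2*z) dz, which multiplied by dx ∧ dy gives (2*z) dx ∧ dy ∧ dz
  d(w*x + w*y + 2*y*z) includes (∂/∂y)(w*x + w*y + 2*y*z) dy = (w + 2*z) dy, which multiplied by dx ∧ dz gives (-w - 2*z) dx ∧ dy ∧ dz
  d(w*x + w*y + 2*y*z) includes (∂/∂w)(w*x + w*y + 2*y*z) dw = (x + y) dw, which multiplied by dx ∧ dz gives (x + y) dx ∧ dz ∧ dw
  d(w^2 + 2*x^2 - 2*x*y) includes (∂/∂y)(w^2 + 2*x^2 - 2*x*y) dy = (-2*x) dy, which multiplied by dx ∧ dw gives (2*x) dx ∧ dy ∧ dw
  d(2*w*y) includes (∂/∂y)(2*w*y) dy = (2*w) dy, which multiplied by dz ∧ dw gives (2*w) dy ∧ dz ∧ dw
Collecting like 3-forms: d(omega) = (-w) dx ∧ dy ∧ dz + (x + y) dx ∧ dz ∧ dw + (2*x) dx ∧ dy ∧ dw + (2*w) dy ∧ dz ∧ dw.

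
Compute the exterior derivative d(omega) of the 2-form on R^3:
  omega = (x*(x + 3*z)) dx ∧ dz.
d(omega) = 0

For a 2-form omega = sum_{i<j} g_{ij} dx_i ∧ dx_j, the exterior derivative is
  d(omega) = sum_{i<j} d(g_{ij}) ∧ dx_i ∧ dx_j = sum_{i<j, k} (∂g_{ij}/∂x_k) dx_k ∧ dx_i ∧ dx_j.
Expand each term, using dx_k ∧ dx_i ∧ dx_j = sgn(permutation) dx_{(a)} ∧ dx_{(b)} ∧ dx_{(c)} with (a < b < c) sorted:

Collecting like 3-forms: d(omega) = 0.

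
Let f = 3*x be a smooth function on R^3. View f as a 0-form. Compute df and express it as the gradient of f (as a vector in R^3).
df = (3) dx + (0) dy + (0) dz; grad f = (3, 0, 0)

For a 0-form f, d f = (∂f/∂x) dx + (∂f/∂y) dy + (∂f/∂z) dz. The components of the vector representation are exactly the entries of grad f in Cartesian coordinates:
  ∂f/∂x = 3
  ∂f/∂y = 0
  ∂f/∂z = 0.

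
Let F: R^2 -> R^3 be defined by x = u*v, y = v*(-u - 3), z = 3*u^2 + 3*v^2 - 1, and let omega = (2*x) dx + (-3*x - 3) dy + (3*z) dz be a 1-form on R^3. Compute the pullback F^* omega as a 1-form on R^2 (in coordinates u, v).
F^* omega = (54*u^3 + 59*u*v^2 - 18*u + 3*v) du + (59*u^2*v + 9*u*v + 3*u + 54*v^3 - 18*v + 9) dv

Using F^*(f dg) = (f ∘ F) d(g ∘ F), substitute each coordinate x_i by F_i(u, v) in f_i, and replace dx_i by d F_i = (∂F_i/∂u) du + (∂F_i/∂v) dv.
  For the x component: f_1(F) = 2*u*v; d F_1 = (v) du + (u) dv
  For the y component: f_2(F) = -3*u*v - 3; d F_2 = (-v) du + (-u - 3) dv
  For the z component: f_3(F) = 9*u^2 + 9*v^2 - 3; d F_3 = (6*u) du + (6*v) dv
Combining and collecting du, dv coefficients:
  coeff of du: 54*u^3 + 59*u*v^2 - 18*u + 3*v
  coeff of dv: 59*u^2*v + 9*u*v + 3*u + 54*v^3 - 18*v + 9
F^* omega = (54*u^3 + 59*u*v^2 - 18*u + 3*v) du + (59*u^2*v + 9*u*v + 3*u + 54*v^3 - 18*v + 9) dv.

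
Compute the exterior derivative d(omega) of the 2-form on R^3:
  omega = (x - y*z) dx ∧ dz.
d(omega) = (z) dx ∧ dy ∧ dz

For a 2-form omega = sum_{i<j} g_{ij} dx_i ∧ dx_j, the exterior derivative is
  d(omega) = sum_{i<j} d(g_{ij}) ∧ dx_i ∧ dx_j = sum_{i<j, k} (∂g_{ij}/∂x_k) dx_k ∧ dx_i ∧ dx_j.
Expand each term, using dx_k ∧ dx_i ∧ dx_j = sgn(permutation) dx_{(a)} ∧ dx_{(b)} ∧ dx_{(c)} with (a < b < c) sorted:
  d(x - y*z) includes (∂/∂y)(x - y*z) dy = (-z) dy, which multiplied by dx ∧ dz gives (z) dx ∧ dy ∧ dz
Collecting like 3-forms: d(omega) = (z) dx ∧ dy ∧ dz.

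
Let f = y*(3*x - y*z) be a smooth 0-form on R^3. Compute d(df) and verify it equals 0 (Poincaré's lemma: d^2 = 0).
d(df) = 0

Step 1: df = sum_i (∂f/∂x_i) dx_i = (3*y) dx + (3*x - 2*y*z) dy + (-y^2) dz.
Step 2: Apply d again. Using the 1-form formula, the coefficient of dx ∧ dy in d(df) is ∂^2 f/∂x ∂y - ∂^2 f/∂y ∂x = (3) - (3) = 0 (equality of mixed partials for smooth f).
Similarly for dx ∧ dz and dy ∧ dz — all coefficients vanish. So d(df) = 0.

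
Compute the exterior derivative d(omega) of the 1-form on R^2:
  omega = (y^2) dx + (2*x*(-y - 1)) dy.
d(omega) = (-4*y - 2) dx ∧ dy

For a 1-form omega = sum_i f_i dx_i, the exterior derivative is
  d(omega) = sum_{i < j} (∂f_j/∂x_i - ∂f_i/∂x_j) dx_i ∧ dx_j.
  coefficient of dx ∧ dy: ∂f_2/∂x - ∂f_1/∂y = ∂(2*x*(-y - 1))/∂x - ∂(y^2)/∂y = -4*y - 2
Assembling: d(omega) = (-4*y - 2) dx ∧ dy.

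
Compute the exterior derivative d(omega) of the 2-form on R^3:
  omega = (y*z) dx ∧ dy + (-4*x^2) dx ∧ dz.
d(omega) = (y) dx ∧ dy ∧ dz

For a 2-form omega = sum_{i<j} g_{ij} dx_i ∧ dx_j, the exterior derivative is
  d(omega) = sum_{i<j} d(g_{ij}) ∧ dx_i ∧ dx_j = sum_{i<j, k} (∂g_{ij}/∂x_k) dx_k ∧ dx_i ∧ dx_j.
Expand each term, using dx_k ∧ dx_i ∧ dx_j = sgn(permutation) dx_{(a)} ∧ dx_{(b)} ∧ dx_{(c)} with (a < b < c) sorted:
  d(y*z) includes (∂/∂z)(y*z) dz = (y) dz, which multiplied by dx ∧ dy gives (y) dx ∧ dy ∧ dz
Collecting like 3-forms: d(omega) = (y) dx ∧ dy ∧ dz.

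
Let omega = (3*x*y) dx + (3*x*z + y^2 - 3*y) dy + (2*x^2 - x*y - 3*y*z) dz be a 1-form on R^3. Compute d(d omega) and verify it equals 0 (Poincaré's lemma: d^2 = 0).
d(d omega) = 0

Step 1: d omega = sum_{i<j} (∂f_j/∂x_i - ∂f_i/∂x_j) dx_i ∧ dx_j:
  coeff of dx ∧ dy: -3*x + 3*z
  coeff of dx ∧ dz: 4*x - y
  coeff of dy ∧ dz: -4*x - 3*z
Step 2: Apply d again to each 2-form coefficient. The only possible 3-form in R^3 is dx ∧ dy ∧ dz, with coefficient
  ∂(coeff of dy∧dz)/∂x - ∂(coeff of dx∧dz)/∂y + ∂(coeff of dx∧dy)/∂z
  = ∂/∂x (-4*x - 3*z) - ∂/∂y (4*x - y) + ∂/∂z (-3*x + 3*z).
Each of these terms simplifies to sums of mixed partials that cancel in pairs. The result is 0 (by equality of mixed partials for smooth functions — Schwarz / Clairaut).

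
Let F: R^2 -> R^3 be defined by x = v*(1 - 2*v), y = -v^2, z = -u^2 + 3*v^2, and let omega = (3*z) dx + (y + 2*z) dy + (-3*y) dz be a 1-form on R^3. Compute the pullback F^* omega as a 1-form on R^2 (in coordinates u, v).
F^* omega = (-6*u*v^2) du + (16*u^2*v - 3*u^2 - 28*v^3 + 9*v^2) dv

Using F^*(f dg) = (f ∘ F) d(g ∘ F), substitute each coordinate x_i by F_i(u, v) in f_i, and replace dx_i by d F_i = (∂F_i/∂u) du + (∂F_i/∂v) dv.
  For the x component: f_1(F) = -3*u^2 + 9*v^2; d F_1 = (0) du + (1 - 4*v) dv
  For the y component: f_2(F) = -2*u^2 + 5*v^2; d F_2 = (0) du + (-2*v) dv
  For the z component: f_3(F) = 3*v^2; d F_3 = (-2*u) du + (6*v) dv
Combining and collecting du, dv coefficients:
  coeff of du: -6*u*v^2
  coeff of dv: 16*u^2*v - 3*u^2 - 28*v^3 + 9*v^2
F^* omega = (-6*u*v^2) du + (16*u^2*v - 3*u^2 - 28*v^3 + 9*v^2) dv.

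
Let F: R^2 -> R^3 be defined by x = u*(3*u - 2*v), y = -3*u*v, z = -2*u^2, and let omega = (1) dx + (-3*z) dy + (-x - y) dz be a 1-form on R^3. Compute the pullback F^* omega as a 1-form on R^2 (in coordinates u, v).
F^* omega = (12*u^3 - 38*u^2*v + 6*u - 2*v) du + (-18*u^3 - 2*u) dv

Using F^*(f dg) = (f ∘ F) d(g ∘ F), substitute each coordinate x_i by F_i(u, v) in f_i, and replace dx_i by d F_i = (∂F_i/∂u) du + (∂F_i/∂v) dv.
  For the x component: f_1(F) = 1; d F_1 = (6*u - 2*v) du + (-2*u) dv
  For the y component: f_2(F) = 6*u^2; d F_2 = (-3*v) du + (-3*u) dv
  For the z component: f_3(F) = u*(-3*u + 5*v); d F_3 = (-4*u) du + (0) dv
Combining and collecting du, dv coefficients:
  coeff of du: 12*u^3 - 38*u^2*v + 6*u - 2*v
  coeff of dv: -18*u^3 - 2*u
F^* omega = (12*u^3 - 38*u^2*v + 6*u - 2*v) du + (-18*u^3 - 2*u) dv.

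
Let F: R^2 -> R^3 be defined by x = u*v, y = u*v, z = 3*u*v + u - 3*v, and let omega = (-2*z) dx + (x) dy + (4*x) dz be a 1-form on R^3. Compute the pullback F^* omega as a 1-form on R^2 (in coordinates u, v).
F^* omega = (v*(7*u*v + 2*u + 6*v)) du + (u*(7*u*v - 2*u - 6*v)) dv

Using F^*(f dg) = (f ∘ F) d(g ∘ F), substitute each coordinate x_i by F_i(u, v) in f_i, and replace dx_i by d F_i = (∂F_i/∂u) du + (∂F_i/∂v) dv.
  For the x component: f_1(F) = -6*u*v - 2*u + 6*v; d F_1 = (v) du + (u) dv
  For the y component: f_2(F) = u*v; d F_2 = (v) du + (u) dv
  For the z component: f_3(F) = 4*u*v; d F_3 = (3*v + 1) du + (3*u - 3) dv
Combining and collecting du, dv coefficients:
  coeff of du: v*(7*u*v + 2*u + 6*v)
  coeff of dv: u*(7*u*v - 2*u - 6*v)
F^* omega = (v*(7*u*v + 2*u + 6*v)) du + (u*(7*u*v - 2*u - 6*v)) dv.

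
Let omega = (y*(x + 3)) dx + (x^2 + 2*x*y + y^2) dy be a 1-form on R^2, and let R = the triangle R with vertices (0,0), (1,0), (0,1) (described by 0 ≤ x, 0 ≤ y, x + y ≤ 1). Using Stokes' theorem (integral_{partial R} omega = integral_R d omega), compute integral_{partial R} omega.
integral_(partial R) omega = -1

Stokes: integral_partial_R omega = integral_R d omega with d omega = (∂Q/∂x - ∂P/∂y) dx ∧ dy.
  ∂Q/∂x = 2*x + 2*y
  ∂P/∂y = x + 3
  integrand = ∂Q/∂x - ∂P/∂y = x + 2*y - 3.
Integrating over R: integral_0^1 integral_0^{1-x} (x + 2*y - 3) dy dx = -1.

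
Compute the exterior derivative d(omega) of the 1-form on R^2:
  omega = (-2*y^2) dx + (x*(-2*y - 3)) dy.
d(omega) = (2*y - 3) dx ∧ dy

For a 1-form omega = sum_i f_i dx_i, the exterior derivative is
  d(omega) = sum_{i < j} (∂f_j/∂x_i - ∂f_i/∂x_j) dx_i ∧ dx_j.
  coefficient of dx ∧ dy: ∂f_2/∂x - ∂f_1/∂y = ∂(x*(-2*y - 3))/∂x - ∂(-2*y^2)/∂y = 2*y - 3
Assembling: d(omega) = (2*y - 3) dx ∧ dy.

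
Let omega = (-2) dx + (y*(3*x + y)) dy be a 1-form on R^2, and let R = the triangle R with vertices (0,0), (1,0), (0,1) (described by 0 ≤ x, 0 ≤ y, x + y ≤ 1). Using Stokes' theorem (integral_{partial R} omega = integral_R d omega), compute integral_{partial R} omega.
integral_(partial R) omega = 1/2

Stokes: integral_partial_R omega = integral_R d omega with d omega = (∂Q/∂x - ∂P/∂y) dx ∧ dy.
  ∂Q/∂x = 3*y
  ∂P/∂y = 0
  integrand = ∂Q/∂x - ∂P/∂y = 3*y.
Integrating over R: integral_0^1 integral_0^{1-x} (3*y) dy dx = 1/2.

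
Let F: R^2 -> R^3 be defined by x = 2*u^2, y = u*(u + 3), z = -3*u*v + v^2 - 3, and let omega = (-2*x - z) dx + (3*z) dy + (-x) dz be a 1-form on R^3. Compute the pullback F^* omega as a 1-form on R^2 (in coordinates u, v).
F^* omega = (-16*u^3 + 2*u*v^2 - 27*u*v - 6*u + 9*v^2 - 27) du + (u^2*(6*u - 4*v)) dv

Using F^*(f dg) = (f ∘ F) d(g ∘ F), substitute each coordinate x_i by F_i(u, v) in f_i, and replace dx_i by d F_i = (∂F_i/∂u) du + (∂F_i/∂v) dv.
  For the x component: f_1(F) = -4*u^2 + 3*u*v - v^2 + 3; d F_1 = (4*u) du + (0) dv
  For the y component: f_2(F) = -9*u*v + 3*v^2 - 9; d F_2 = (2*u + 3) du + (0) dv
  For the z component: f_3(F) = -2*u^2; d F_3 = (-3*v) du + (-3*u + 2*v) dv
Combining and collecting du, dv coefficients:
  coeff of du: -16*u^3 + 2*u*v^2 - 27*u*v - 6*u + 9*v^2 - 27
  coeff of dv: u^2*(6*u - 4*v)
F^* omega = (-16*u^3 + 2*u*v^2 - 27*u*v - 6*u + 9*v^2 - 27) du + (u^2*(6*u - 4*v)) dv.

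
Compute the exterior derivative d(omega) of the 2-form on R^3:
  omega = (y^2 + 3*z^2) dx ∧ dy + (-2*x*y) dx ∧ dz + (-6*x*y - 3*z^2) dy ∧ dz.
d(omega) = (2*x - 6*y + 6*z) dx ∧ dy ∧ dz

For a 2-form omega = sum_{i<j} g_{ij} dx_i ∧ dx_j, the exterior derivative is
  d(omega) = sum_{i<j} d(g_{ij}) ∧ dx_i ∧ dx_j = sum_{i<j, k} (∂g_{ij}/∂x_k) dx_k ∧ dx_i ∧ dx_j.
Expand each term, using dx_k ∧ dx_i ∧ dx_j = sgn(permutation) dx_{(a)} ∧ dx_{(b)} ∧ dx_{(c)} with (a < b < c) sorted:
  d(y^2 + 3*z^2) includes (∂/∂z)(y^2 + 3*z^2) dz = (6*z) dz, which multiplied by dx ∧ dy gives (6*z) dx ∧ dy ∧ dz
  d(-2*x*y) includes (∂/∂y)(-2*x*y) dy = (-2*x) dy, which multiplied by dx ∧ dz gives (2*x) dx ∧ dy ∧ dz
  d(-6*x*y - 3*z^2) includes (∂/∂x)(-6*x*y - 3*z^2) dx = (-6*y) dx, which multiplied by dy ∧ dz gives (-6*y) dx ∧ dy ∧ dz
Collecting like 3-forms: d(omega) = (2*x - 6*y + 6*z) dx ∧ dy ∧ dz.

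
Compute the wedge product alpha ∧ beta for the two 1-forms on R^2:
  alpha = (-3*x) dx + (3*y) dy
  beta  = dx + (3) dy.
alpha ∧ beta = (-9*x - 3*y) dx ∧ dy

Distribute the wedge, using dx_i ∧ dx_j = -dx_j ∧ dx_i and dx_i ∧ dx_i = 0. For each pair (i, j) with i < j, the coefficient of dx_i ∧ dx_j in alpha ∧ beta is (alpha_i * beta_j - alpha_j * beta_i). Collecting: alpha ∧ beta = (-9*x - 3*y) dx ∧ dy.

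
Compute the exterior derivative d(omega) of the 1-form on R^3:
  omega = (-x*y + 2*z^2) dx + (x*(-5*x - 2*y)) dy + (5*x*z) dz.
d(omega) = (-9*x - 2*y) dx ∧ dy + (z) dx ∧ dz

For a 1-form omega = sum_i f_i dx_i, the exterior derivative is
  d(omega) = sum_{i < j} (∂f_j/∂x_i - ∂f_i/∂x_j) dx_i ∧ dx_j.
  coefficient of dx ∧ dy: ∂f_2/∂x - ∂f_1/∂y = ∂(x*(-5*x - 2*y))/∂x - ∂(-x*y + 2*z^2)/∂y = -9*x - 2*y
  coefficient of dx ∧ dz: ∂f_3/∂x - ∂f_1/∂z = ∂(5*x*z)/∂x - ∂(-x*y + 2*z^2)/∂z = z
Assembling: d(omega) = (-9*x - 2*y) dx ∧ dy + (z) dx ∧ dz.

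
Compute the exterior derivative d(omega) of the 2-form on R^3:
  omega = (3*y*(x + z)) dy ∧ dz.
d(omega) = (3*y) dx ∧ dy ∧ dz

For a 2-form omega = sum_{i<j} g_{ij} dx_i ∧ dx_j, the exterior derivative is
  d(omega) = sum_{i<j} d(g_{ij}) ∧ dx_i ∧ dx_j = sum_{i<j, k} (∂g_{ij}/∂x_k) dx_k ∧ dx_i ∧ dx_j.
Expand each term, using dx_k ∧ dx_i ∧ dx_j = sgn(permutation) dx_{(a)} ∧ dx_{(b)} ∧ dx_{(c)} with (a < b < c) sorted:
  d(3*y*(x + z)) includes (∂/∂x)(3*y*(x + z)) dx = (3*y) dx, which multiplied by dy ∧ dz gives (3*y) dx ∧ dy ∧ dz
Collecting like 3-forms: d(omega) = (3*y) dx ∧ dy ∧ dz.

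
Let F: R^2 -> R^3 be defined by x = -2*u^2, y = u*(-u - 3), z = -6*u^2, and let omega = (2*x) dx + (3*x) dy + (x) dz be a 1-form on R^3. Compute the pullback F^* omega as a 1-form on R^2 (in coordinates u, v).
F^* omega = (u^2*(52*u + 18)) du

Using F^*(f dg) = (f ∘ F) d(g ∘ F), substitute each coordinate x_i by F_i(u, v) in f_i, and replace dx_i by d F_i = (∂F_i/∂u) du + (∂F_i/∂v) dv.
  For the x component: f_1(F) = -4*u^2; d F_1 = (-4*u) du + (0) dv
  For the y component: f_2(F) = -6*u^2; d F_2 = (-2*u - 3) du + (0) dv
  For the z component: f_3(F) = -2*u^2; d F_3 = (-12*u) du + (0) dv
Combining and collecting du, dv coefficients:
  coeff of du: u^2*(52*u + 18)
  coeff of dv: 0
F^* omega = (u^2*(52*u + 18)) du.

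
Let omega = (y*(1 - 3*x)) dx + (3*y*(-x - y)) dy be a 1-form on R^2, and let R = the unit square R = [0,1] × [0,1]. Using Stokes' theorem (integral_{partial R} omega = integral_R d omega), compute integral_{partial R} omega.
integral_(partial R) omega = -1

Stokes: integral_partial_R omega = integral_R d omega with d omega = (∂Q/∂x - ∂P/∂y) dx ∧ dy.
  ∂Q/∂x = -3*y
  ∂P/∂y = 1 - 3*x
  integrand = ∂Q/∂x - ∂P/∂y = 3*x - 3*y - 1.
Integrating over R: integral_0^1 integral_0^1 (3*x - 3*y - 1) dx dy = -1.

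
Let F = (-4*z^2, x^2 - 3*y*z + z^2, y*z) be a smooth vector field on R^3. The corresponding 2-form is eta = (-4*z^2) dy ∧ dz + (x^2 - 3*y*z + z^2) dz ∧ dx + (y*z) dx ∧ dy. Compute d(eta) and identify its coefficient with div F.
d(eta) = (y - 3*z) dx ∧ dy ∧ dz; div F = y - 3*z

For a 2-form in R^3 of the form above, applying d gives a 3-form with coefficient ∂P/∂x + ∂Q/∂y + ∂R/∂z:
  ∂P/∂x = 0
  ∂Q/∂y = -3*z
  ∂R/∂z = y
Sum = y - 3*z, which is exactly div F.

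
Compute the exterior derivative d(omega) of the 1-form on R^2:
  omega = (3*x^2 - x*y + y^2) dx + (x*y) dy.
d(omega) = (x - y) dx ∧ dy

For a 1-form omega = sum_i f_i dx_i, the exterior derivative is
  d(omega) = sum_{i < j} (∂f_j/∂x_i - ∂f_i/∂x_j) dx_i ∧ dx_j.
  coefficient of dx ∧ dy: ∂f_2/∂x - ∂f_1/∂y = ∂(x*y)/∂x - ∂(3*x^2 - x*y + y^2)/∂y = x - y
Assembling: d(omega) = (x - y) dx ∧ dy.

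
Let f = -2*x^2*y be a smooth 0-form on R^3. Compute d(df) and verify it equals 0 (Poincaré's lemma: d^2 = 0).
d(df) = 0

Step 1: df = sum_i (∂f/∂x_i) dx_i = (-4*x*y) dx + (-2*x^2) dy + (0) dz.
Step 2: Apply d again. Using the 1-form formula, the coefficient of dx ∧ dy in d(df) is ∂^2 f/∂x ∂y - ∂^2 f/∂y ∂x = (-4*x) - (-4*x) = 0 (equality of mixed partials for smooth f).
Similarly for dx ∧ dz and dy ∧ dz — all coefficients vanish. So d(df) = 0.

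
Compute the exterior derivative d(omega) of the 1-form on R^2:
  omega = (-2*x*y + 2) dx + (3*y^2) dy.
d(omega) = (2*x) dx ∧ dy

For a 1-form omega = sum_i f_i dx_i, the exterior derivative is
  d(omega) = sum_{i < j} (∂f_j/∂x_i - ∂f_i/∂x_j) dx_i ∧ dx_j.
  coefficient of dx ∧ dy: ∂f_2/∂x - ∂f_1/∂y = ∂(3*y^2)/∂x - ∂(-2*x*y + 2)/∂y = 2*x
Assembling: d(omega) = (2*x) dx ∧ dy.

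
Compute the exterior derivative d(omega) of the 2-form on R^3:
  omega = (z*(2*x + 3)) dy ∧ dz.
d(omega) = (2*z) dx ∧ dy ∧ dz

For a 2-form omega = sum_{i<j} g_{ij} dx_i ∧ dx_j, the exterior derivative is
  d(omega) = sum_{i<j} d(g_{ij}) ∧ dx_i ∧ dx_j = sum_{i<j, k} (∂g_{ij}/∂x_k) dx_k ∧ dx_i ∧ dx_j.
Expand each term, using dx_k ∧ dx_i ∧ dx_j = sgn(permutation) dx_{(a)} ∧ dx_{(b)} ∧ dx_{(c)} with (a < b < c) sorted:
  d(z*(2*x + 3)) includes (∂/∂x)(z*(2*x + 3)) dx = (2*z) dx, which multiplied by dy ∧ dz gives (2*z) dx ∧ dy ∧ dz
Collecting like 3-forms: d(omega) = (2*z) dx ∧ dy ∧ dz.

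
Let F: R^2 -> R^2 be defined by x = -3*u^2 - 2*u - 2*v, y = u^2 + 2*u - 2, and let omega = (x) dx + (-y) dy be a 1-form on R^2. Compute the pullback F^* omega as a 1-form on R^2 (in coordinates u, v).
F^* omega = (16*u^3 + 12*u^2 + 12*u*v + 4*u + 4*v + 4) du + (6*u^2 + 4*u + 4*v) dv

Using F^*(f dg) = (f ∘ F) d(g ∘ F), substitute each coordinate x_i by F_i(u, v) in f_i, and replace dx_i by d F_i = (∂F_i/∂u) du + (∂F_i/∂v) dv.
  For the x component: f_1(F) = -3*u^2 - 2*u - 2*v; d F_1 = (-6*u - 2) du + (-2) dv
  For the y component: f_2(F) = -u^2 - 2*u + 2; d F_2 = (2*u + 2) du + (0) dv
Combining and collecting du, dv coefficients:
  coeff of du: 16*u^3 + 12*u^2 + 12*u*v + 4*u + 4*v + 4
  coeff of dv: 6*u^2 + 4*u + 4*v
F^* omega = (16*u^3 + 12*u^2 + 12*u*v + 4*u + 4*v + 4) du + (6*u^2 + 4*u + 4*v) dv.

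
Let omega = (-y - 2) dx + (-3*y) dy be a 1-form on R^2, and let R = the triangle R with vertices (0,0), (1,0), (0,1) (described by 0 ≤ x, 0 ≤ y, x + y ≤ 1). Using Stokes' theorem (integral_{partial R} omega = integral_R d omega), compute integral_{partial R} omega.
integral_(partial R) omega = 1/2

Stokes: integral_partial_R omega = integral_R d omega with d omega = (∂Q/∂x - ∂P/∂y) dx ∧ dy.
  ∂Q/∂x = 0
  ∂P/∂y = -1
  integrand = ∂Q/∂x - ∂P/∂y = 1.
Integrating over R: integral_0^1 integral_0^{1-x} (1) dy dx = 1/2.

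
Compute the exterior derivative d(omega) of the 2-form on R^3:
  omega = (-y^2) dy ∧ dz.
d(omega) = 0

For a 2-form omega = sum_{i<j} g_{ij} dx_i ∧ dx_j, the exterior derivative is
  d(omega) = sum_{i<j} d(g_{ij}) ∧ dx_i ∧ dx_j = sum_{i<j, k} (∂g_{ij}/∂x_k) dx_k ∧ dx_i ∧ dx_j.
Expand each term, using dx_k ∧ dx_i ∧ dx_j = sgn(permutation) dx_{(a)} ∧ dx_{(b)} ∧ dx_{(c)} with (a < b < c) sorted:

Collecting like 3-forms: d(omega) = 0.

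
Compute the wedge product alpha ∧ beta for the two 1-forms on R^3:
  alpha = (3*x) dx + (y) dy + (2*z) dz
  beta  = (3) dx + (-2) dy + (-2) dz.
alpha ∧ beta = (-6*x - 3*y) dx ∧ dy + (-6*x - 6*z) dx ∧ dz + (-2*y + 4*z) dy ∧ dz

Distribute the wedge, using dx_i ∧ dx_j = -dx_j ∧ dx_i and dx_i ∧ dx_i = 0. For each pair (i, j) with i < j, the coefficient of dx_i ∧ dx_j in alpha ∧ beta is (alpha_i * beta_j - alpha_j * beta_i). Collecting: alpha ∧ beta = (-6*x - 3*y) dx ∧ dy + (-6*x - 6*z) dx ∧ dz + (-2*y + 4*z) dy ∧ dz.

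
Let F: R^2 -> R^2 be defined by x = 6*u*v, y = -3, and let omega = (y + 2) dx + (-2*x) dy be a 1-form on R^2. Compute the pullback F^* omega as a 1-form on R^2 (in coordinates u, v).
F^* omega = (-6*v) du + (-6*u) dv

Using F^*(f dg) = (f ∘ F) d(g ∘ F), substitute each coordinate x_i by F_i(u, v) in f_i, and replace dx_i by d F_i = (∂F_i/∂u) du + (∂F_i/∂v) dv.
  For the x component: f_1(F) = -1; d F_1 = (6*v) du + (6*u) dv
  For the y component: f_2(F) = -12*u*v; d F_2 = (0) du + (0) dv
Combining and collecting du, dv coefficients:
  coeff of du: -6*v
  coeff of dv: -6*u
F^* omega = (-6*v) du + (-6*u) dv.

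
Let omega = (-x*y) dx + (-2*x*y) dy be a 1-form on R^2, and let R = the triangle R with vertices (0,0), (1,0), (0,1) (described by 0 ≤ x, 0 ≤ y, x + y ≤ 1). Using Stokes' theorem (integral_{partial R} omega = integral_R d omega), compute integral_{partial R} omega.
integral_(partial R) omega = -1/6

Stokes: integral_partial_R omega = integral_R d omega with d omega = (∂Q/∂x - ∂P/∂y) dx ∧ dy.
  ∂Q/∂x = -2*y
  ∂P/∂y = -x
  integrand = ∂Q/∂x - ∂P/∂y = x - 2*y.
Integrating over R: integral_0^1 integral_0^{1-x} (x - 2*y) dy dx = -1/6.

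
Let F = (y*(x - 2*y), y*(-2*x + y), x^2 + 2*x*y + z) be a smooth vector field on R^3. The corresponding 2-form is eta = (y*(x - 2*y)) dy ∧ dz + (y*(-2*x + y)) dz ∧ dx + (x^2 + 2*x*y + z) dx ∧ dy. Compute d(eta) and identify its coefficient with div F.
d(eta) = (-2*x + 3*y + 1) dx ∧ dy ∧ dz; div F = -2*x + 3*y + 1

For a 2-form in R^3 of the form above, applying d gives a 3-form with coefficient ∂P/∂x + ∂Q/∂y + ∂R/∂z:
  ∂P/∂x = y
  ∂Q/∂y = -2*x + 2*y
  ∂R/∂z = 1
Sum = -2*x + 3*y + 1, which is exactly div F.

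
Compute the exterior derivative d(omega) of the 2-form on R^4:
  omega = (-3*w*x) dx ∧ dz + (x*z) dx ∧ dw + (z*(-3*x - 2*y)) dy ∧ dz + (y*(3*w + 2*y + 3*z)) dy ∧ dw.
d(omega) = (-4*x) dx ∧ dz ∧ dw + (-3*z) dx ∧ dy ∧ dz + (-3*y) dy ∧ dz ∧ dw

For a 2-form omega = sum_{i<j} g_{ij} dx_i ∧ dx_j, the exterior derivative is
  d(omega) = sum_{i<j} d(g_{ij}) ∧ dx_i ∧ dx_j = sum_{i<j, k} (∂g_{ij}/∂x_k) dx_k ∧ dx_i ∧ dx_j.
Expand each term, using dx_k ∧ dx_i ∧ dx_j = sgn(permutation) dx_{(a)} ∧ dx_{(b)} ∧ dx_{(c)} with (a < b < c) sorted:
  d(-3*w*x) includes (∂/∂w)(-3*w*x) dw = (-3*x) dw, which multiplied by dx ∧ dz gives (-3*x) dx ∧ dz ∧ dw
  d(x*z) includes (∂/∂z)(x*z) dz = (x) dz, which multiplied by dx ∧ dw gives (-x) dx ∧ dz ∧ dw
  d(z*(-3*x - 2*y)) includes (∂/∂x)(z*(-3*x - 2*y)) dx = (-3*z) dx, which multiplied by dy ∧ dz gives (-3*z) dx ∧ dy ∧ dz
  d(y*(3*w + 2*y + 3*z)) includes (∂/∂z)(y*(3*w + 2*y + 3*z)) dz = (3*y) dz, which multiplied by dy ∧ dw gives (-3*y) dy ∧ dz ∧ dw
Collecting like 3-forms: d(omega) = (-4*x) dx ∧ dz ∧ dw + (-3*z) dx ∧ dy ∧ dz + (-3*y) dy ∧ dz ∧ dw.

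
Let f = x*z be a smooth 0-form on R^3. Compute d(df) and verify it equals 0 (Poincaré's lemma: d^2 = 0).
d(df) = 0

Step 1: df = sum_i (∂f/∂x_i) dx_i = (z) dx + (0) dy + (x) dz.
Step 2: Apply d again. Using the 1-form formula, the coefficient of dx ∧ dy in d(df) is ∂^2 f/∂x ∂y - ∂^2 f/∂y ∂x = (0) - (0) = 0 (equality of mixed partials for smooth f).
Similarly for dx ∧ dz and dy ∧ dz — all coefficients vanish. So d(df) = 0.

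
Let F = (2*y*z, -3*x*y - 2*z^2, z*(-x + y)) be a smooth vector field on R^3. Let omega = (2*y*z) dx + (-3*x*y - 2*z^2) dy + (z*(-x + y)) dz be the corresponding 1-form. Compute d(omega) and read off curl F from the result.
d(omega) = (5*z) dy ∧ dz + (2*y + z) dz ∧ dx + (-3*y - 2*z) dx ∧ dy; curl F = (5*z, 2*y + z, -3*y - 2*z)

d omega = sum_{i<j} (∂f_j/∂x_i - ∂f_i/∂x_j) dx_i ∧ dx_j. Under the identification (dy ∧ dz, dz ∧ dx, dx ∧ dy) ↔ (e_x, e_y, e_z), the coefficients are exactly the components of curl F. Compute:
  ∂R/∂y - ∂Q/∂z = (z) - (-4*z) = 5*z
  ∂P/∂z - ∂R/∂x = (2*y) - (-z) = 2*y + z
  ∂Q/∂x - ∂P/∂y = (-3*y) - (2*z) = -3*y - 2*z.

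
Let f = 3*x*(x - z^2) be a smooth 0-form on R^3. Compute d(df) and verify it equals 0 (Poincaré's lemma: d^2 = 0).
d(df) = 0

Step 1: df = sum_i (∂f/∂x_i) dx_i = (6*x - 3*z^2) dx + (0) dy + (-6*x*z) dz.
Step 2: Apply d again. Using the 1-form formula, the coefficient of dx ∧ dy in d(df) is ∂^2 f/∂x ∂y - ∂^2 f/∂y ∂x = (0) - (0) = 0 (equality of mixed partials for smooth f).
Similarly for dx ∧ dz and dy ∧ dz — all coefficients vanish. So d(df) = 0.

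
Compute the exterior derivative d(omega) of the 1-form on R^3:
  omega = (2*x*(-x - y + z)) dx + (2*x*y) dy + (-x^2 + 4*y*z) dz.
d(omega) = (2*x + 2*y) dx ∧ dy + (-4*x) dx ∧ dz + (4*z) dy ∧ dz

For a 1-form omega = sum_i f_i dx_i, the exterior derivative is
  d(omega) = sum_{i < j} (∂f_j/∂x_i - ∂f_i/∂x_j) dx_i ∧ dx_j.
  coefficient of dx ∧ dy: ∂f_2/∂x - ∂f_1/∂y = ∂(2*x*y)/∂x - ∂(2*x*(-x - y + z))/∂y = 2*x + 2*y
  coefficient of dx ∧ dz: ∂f_3/∂x - ∂f_1/∂z = ∂(-x^2 + 4*y*z)/∂x - ∂(2*x*(-x - y + z))/∂z = -4*x
  coefficient of dy ∧ dz: ∂f_3/∂y - ∂f_2/∂z = ∂(-x^2 + 4*y*z)/∂y - ∂(2*x*y)/∂z = 4*z
Assembling: d(omega) = (2*x + 2*y) dx ∧ dy + (-4*x) dx ∧ dz + (4*z) dy ∧ dz.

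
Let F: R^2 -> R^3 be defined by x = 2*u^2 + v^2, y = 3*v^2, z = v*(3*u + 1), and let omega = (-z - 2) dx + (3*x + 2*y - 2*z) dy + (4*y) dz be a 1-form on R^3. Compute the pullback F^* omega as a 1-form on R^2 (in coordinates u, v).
F^* omega = (-12*u^2*v - 4*u*v - 8*u + 36*v^3) du + (2*v*(18*u^2 - 3*u*v + 27*v^2 - v - 2)) dv

Using F^*(f dg) = (f ∘ F) d(g ∘ F), substitute each coordinate x_i by F_i(u, v) in f_i, and replace dx_i by d F_i = (∂F_i/∂u) du + (∂F_i/∂v) dv.
  For the x component: f_1(F) = -3*u*v - v - 2; d F_1 = (4*u) du + (2*v) dv
  For the y component: f_2(F) = 6*u^2 - 6*u*v + 9*v^2 - 2*v; d F_2 = (0) du + (6*v) dv
  For the z component: f_3(F) = 12*v^2; d F_3 = (3*v) du + (3*u + 1) dv
Combining and collecting du, dv coefficients:
  coeff of du: -12*u^2*v - 4*u*v - 8*u + 36*v^3
  coeff of dv: 2*v*(18*u^2 - 3*u*v + 27*v^2 - v - 2)
F^* omega = (-12*u^2*v - 4*u*v - 8*u + 36*v^3) du + (2*v*(18*u^2 - 3*u*v + 27*v^2 - v - 2)) dv.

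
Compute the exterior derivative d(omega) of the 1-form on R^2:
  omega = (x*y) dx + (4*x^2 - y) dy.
d(omega) = (7*x) dx ∧ dy

For a 1-form omega = sum_i f_i dx_i, the exterior derivative is
  d(omega) = sum_{i < j} (∂f_j/∂x_i - ∂f_i/∂x_j) dx_i ∧ dx_j.
  coefficient of dx ∧ dy: ∂f_2/∂x - ∂f_1/∂y = ∂(4*x^2 - y)/∂x - ∂(x*y)/∂y = 7*x
Assembling: d(omega) = (7*x) dx ∧ dy.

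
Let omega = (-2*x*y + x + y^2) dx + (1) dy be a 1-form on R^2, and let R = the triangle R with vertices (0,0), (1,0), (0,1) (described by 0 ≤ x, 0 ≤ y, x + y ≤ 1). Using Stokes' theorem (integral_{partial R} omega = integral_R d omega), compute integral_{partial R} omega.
integral_(partial R) omega = 0

Stokes: integral_partial_R omega = integral_R d omega with d omega = (∂Q/∂x - ∂P/∂y) dx ∧ dy.
  ∂Q/∂x = 0
  ∂P/∂y = -2*x + 2*y
  integrand = ∂Q/∂x - ∂P/∂y = 2*x - 2*y.
Integrating over R: integral_0^1 integral_0^{1-x} (2*x - 2*y) dy dx = 0.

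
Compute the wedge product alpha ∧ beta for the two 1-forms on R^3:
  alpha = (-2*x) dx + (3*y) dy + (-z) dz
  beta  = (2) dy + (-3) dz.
alpha ∧ beta = (-4*x) dx ∧ dy + (6*x) dx ∧ dz + (-9*y + 2*z) dy ∧ dz

Distribute the wedge, using dx_i ∧ dx_j = -dx_j ∧ dx_i and dx_i ∧ dx_i = 0. For each pair (i, j) with i < j, the coefficient of dx_i ∧ dx_j in alpha ∧ beta is (alpha_i * beta_j - alpha_j * beta_i). Collecting: alpha ∧ beta = (-4*x) dx ∧ dy + (6*x) dx ∧ dz + (-9*y + 2*z) dy ∧ dz.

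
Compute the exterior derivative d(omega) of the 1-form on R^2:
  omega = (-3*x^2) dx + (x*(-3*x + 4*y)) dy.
d(omega) = (-6*x + 4*y) dx ∧ dy

For a 1-form omega = sum_i f_i dx_i, the exterior derivative is
  d(omega) = sum_{i < j} (∂f_j/∂x_i - ∂f_i/∂x_j) dx_i ∧ dx_j.
  coefficient of dx ∧ dy: ∂f_2/∂x - ∂f_1/∂y = ∂(x*(-3*x + 4*y))/∂x - ∂(-3*x^2)/∂y = -6*x + 4*y
Assembling: d(omega) = (-6*x + 4*y) dx ∧ dy.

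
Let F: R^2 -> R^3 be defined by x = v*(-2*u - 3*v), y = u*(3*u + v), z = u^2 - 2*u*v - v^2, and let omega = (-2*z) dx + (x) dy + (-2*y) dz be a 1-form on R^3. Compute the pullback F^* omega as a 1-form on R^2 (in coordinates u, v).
F^* omega = (-12*u^3 - 24*u*v^2 - 7*v^3) du + (16*u^3 + 18*u^2*v - 27*u*v^2 - 12*v^3) dv

Using F^*(f dg) = (f ∘ F) d(g ∘ F), substitute each coordinate x_i by F_i(u, v) in f_i, and replace dx_i by d F_i = (∂F_i/∂u) du + (∂F_i/∂v) dv.
  For the x component: f_1(F) = -2*u^2 + 4*u*v + 2*v^2; d F_1 = (-2*v) du + (-2*u - 6*v) dv
  For the y component: f_2(F) = v*(-2*u - 3*v); d F_2 = (6*u + v) du + (u) dv
  For the z component: f_3(F) = 2*u*(-3*u - v); d F_3 = (2*u - 2*v) du + (-2*u - 2*v) dv
Combining and collecting du, dv coefficients:
  coeff of du: -12*u^3 - 24*u*v^2 - 7*v^3
  coeff of dv: 16*u^3 + 18*u^2*v - 27*u*v^2 - 12*v^3
F^* omega = (-12*u^3 - 24*u*v^2 - 7*v^3) du + (16*u^3 + 18*u^2*v - 27*u*v^2 - 12*v^3) dv.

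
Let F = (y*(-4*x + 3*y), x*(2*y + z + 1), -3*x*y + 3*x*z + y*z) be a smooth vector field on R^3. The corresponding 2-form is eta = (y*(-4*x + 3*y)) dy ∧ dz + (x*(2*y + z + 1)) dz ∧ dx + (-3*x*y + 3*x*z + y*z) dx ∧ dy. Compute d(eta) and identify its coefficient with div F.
d(eta) = (5*x - 3*y) dx ∧ dy ∧ dz; div F = 5*x - 3*y

For a 2-form in R^3 of the form above, applying d gives a 3-form with coefficient ∂P/∂x + ∂Q/∂y + ∂R/∂z:
  ∂P/∂x = -4*y
  ∂Q/∂y = 2*x
  ∂R/∂z = 3*x + y
Sum = 5*x - 3*y, which is exactly div F.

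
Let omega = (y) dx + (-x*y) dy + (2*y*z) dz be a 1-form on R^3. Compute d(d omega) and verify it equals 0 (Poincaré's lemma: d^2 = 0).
d(d omega) = 0

Step 1: d omega = sum_{i<j} (∂f_j/∂x_i - ∂f_i/∂x_j) dx_i ∧ dx_j:
  coeff of dx ∧ dy: -y - 1
  coeff of dx ∧ dz: 0
  coeff of dy ∧ dz: 2*z
Step 2: Apply d again to each 2-form coefficient. The only possible 3-form in R^3 is dx ∧ dy ∧ dz, with coefficient
  ∂(coeff of dy∧dz)/∂x - ∂(coeff of dx∧dz)/∂y + ∂(coeff of dx∧dy)/∂z
  = ∂/∂x (2*z) - ∂/∂y (0) + ∂/∂z (-y - 1).
Each of these terms simplifies to sums of mixed partials that cancel in pairs. The result is 0 (by equality of mixed partials for smooth functions — Schwarz / Clairaut).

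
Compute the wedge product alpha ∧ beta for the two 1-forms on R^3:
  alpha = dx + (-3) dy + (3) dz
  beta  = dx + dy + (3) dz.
alpha ∧ beta = (4) dx ∧ dy + (-12) dy ∧ dz

Distribute the wedge, using dx_i ∧ dx_j = -dx_j ∧ dx_i and dx_i ∧ dx_i = 0. For each pair (i, j) with i < j, the coefficient of dx_i ∧ dx_j in alpha ∧ beta is (alpha_i * beta_j - alpha_j * beta_i). Collecting: alpha ∧ beta = (4) dx ∧ dy + (-12) dy ∧ dz.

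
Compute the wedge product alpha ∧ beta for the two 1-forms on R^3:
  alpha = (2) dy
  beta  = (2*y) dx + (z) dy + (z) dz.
alpha ∧ beta = (-4*y) dx ∧ dy + (2*z) dy ∧ dz

Distribute the wedge, using dx_i ∧ dx_j = -dx_j ∧ dx_i and dx_i ∧ dx_i = 0. For each pair (i, j) with i < j, the coefficient of dx_i ∧ dx_j in alpha ∧ beta is (alpha_i * beta_j - alpha_j * beta_i). Collecting: alpha ∧ beta = (-4*y) dx ∧ dy + (2*z) dy ∧ dz.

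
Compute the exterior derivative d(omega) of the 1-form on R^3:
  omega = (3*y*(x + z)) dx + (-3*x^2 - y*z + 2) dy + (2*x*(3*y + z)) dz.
d(omega) = (-9*x - 3*z) dx ∧ dy + (3*y + 2*z) dx ∧ dz + (6*x + y) dy ∧ dz

For a 1-form omega = sum_i f_i dx_i, the exterior derivative is
  d(omega) = sum_{i < j} (∂f_j/∂x_i - ∂f_i/∂x_j) dx_i ∧ dx_j.
  coefficient of dx ∧ dy: ∂f_2/∂x - ∂f_1/∂y = ∂(-3*x^2 - y*z + 2)/∂x - ∂(3*y*(x + z))/∂y = -9*x - 3*z
  coefficient of dx ∧ dz: ∂f_3/∂x - ∂f_1/∂z = ∂(2*x*(3*y + z))/∂x - ∂(3*y*(x + z))/∂z = 3*y + 2*z
  coefficient of dy ∧ dz: ∂f_3/∂y - ∂f_2/∂z = ∂(2*x*(3*y + z))/∂y - ∂(-3*x^2 - y*z + 2)/∂z = 6*x + y
Assembling: d(omega) = (-9*x - 3*z) dx ∧ dy + (3*y + 2*z) dx ∧ dz + (6*x + y) dy ∧ dz.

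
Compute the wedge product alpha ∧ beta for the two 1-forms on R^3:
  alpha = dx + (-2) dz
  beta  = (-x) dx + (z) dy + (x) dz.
alpha ∧ beta = (z) dx ∧ dy + (-x) dx ∧ dz + (2*z) dy ∧ dz

Distribute the wedge, using dx_i ∧ dx_j = -dx_j ∧ dx_i and dx_i ∧ dx_i = 0. For each pair (i, j) with i < j, the coefficient of dx_i ∧ dx_j in alpha ∧ beta is (alpha_i * beta_j - alpha_j * beta_i). Collecting: alpha ∧ beta = (z) dx ∧ dy + (-x) dx ∧ dz + (2*z) dy ∧ dz.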